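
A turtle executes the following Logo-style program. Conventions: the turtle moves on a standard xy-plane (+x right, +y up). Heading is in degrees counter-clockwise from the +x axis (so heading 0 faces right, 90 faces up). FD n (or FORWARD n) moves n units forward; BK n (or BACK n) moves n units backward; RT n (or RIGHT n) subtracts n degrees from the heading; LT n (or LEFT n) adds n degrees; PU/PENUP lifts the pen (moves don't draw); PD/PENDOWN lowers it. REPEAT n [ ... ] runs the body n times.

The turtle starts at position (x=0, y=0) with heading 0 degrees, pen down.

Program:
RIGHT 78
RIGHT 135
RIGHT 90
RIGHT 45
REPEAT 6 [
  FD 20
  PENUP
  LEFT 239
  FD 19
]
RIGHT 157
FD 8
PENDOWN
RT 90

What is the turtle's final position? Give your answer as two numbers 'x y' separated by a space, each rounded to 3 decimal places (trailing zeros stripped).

Answer: -5.865 -3.646

Derivation:
Executing turtle program step by step:
Start: pos=(0,0), heading=0, pen down
RT 78: heading 0 -> 282
RT 135: heading 282 -> 147
RT 90: heading 147 -> 57
RT 45: heading 57 -> 12
REPEAT 6 [
  -- iteration 1/6 --
  FD 20: (0,0) -> (19.563,4.158) [heading=12, draw]
  PU: pen up
  LT 239: heading 12 -> 251
  FD 19: (19.563,4.158) -> (13.377,-13.807) [heading=251, move]
  -- iteration 2/6 --
  FD 20: (13.377,-13.807) -> (6.866,-32.717) [heading=251, move]
  PU: pen up
  LT 239: heading 251 -> 130
  FD 19: (6.866,-32.717) -> (-5.347,-18.162) [heading=130, move]
  -- iteration 3/6 --
  FD 20: (-5.347,-18.162) -> (-18.203,-2.841) [heading=130, move]
  PU: pen up
  LT 239: heading 130 -> 9
  FD 19: (-18.203,-2.841) -> (0.563,0.131) [heading=9, move]
  -- iteration 4/6 --
  FD 20: (0.563,0.131) -> (20.317,3.26) [heading=9, move]
  PU: pen up
  LT 239: heading 9 -> 248
  FD 19: (20.317,3.26) -> (13.199,-14.357) [heading=248, move]
  -- iteration 5/6 --
  FD 20: (13.199,-14.357) -> (5.707,-32.9) [heading=248, move]
  PU: pen up
  LT 239: heading 248 -> 127
  FD 19: (5.707,-32.9) -> (-5.727,-17.726) [heading=127, move]
  -- iteration 6/6 --
  FD 20: (-5.727,-17.726) -> (-17.764,-1.754) [heading=127, move]
  PU: pen up
  LT 239: heading 127 -> 6
  FD 19: (-17.764,-1.754) -> (1.132,0.232) [heading=6, move]
]
RT 157: heading 6 -> 209
FD 8: (1.132,0.232) -> (-5.865,-3.646) [heading=209, move]
PD: pen down
RT 90: heading 209 -> 119
Final: pos=(-5.865,-3.646), heading=119, 1 segment(s) drawn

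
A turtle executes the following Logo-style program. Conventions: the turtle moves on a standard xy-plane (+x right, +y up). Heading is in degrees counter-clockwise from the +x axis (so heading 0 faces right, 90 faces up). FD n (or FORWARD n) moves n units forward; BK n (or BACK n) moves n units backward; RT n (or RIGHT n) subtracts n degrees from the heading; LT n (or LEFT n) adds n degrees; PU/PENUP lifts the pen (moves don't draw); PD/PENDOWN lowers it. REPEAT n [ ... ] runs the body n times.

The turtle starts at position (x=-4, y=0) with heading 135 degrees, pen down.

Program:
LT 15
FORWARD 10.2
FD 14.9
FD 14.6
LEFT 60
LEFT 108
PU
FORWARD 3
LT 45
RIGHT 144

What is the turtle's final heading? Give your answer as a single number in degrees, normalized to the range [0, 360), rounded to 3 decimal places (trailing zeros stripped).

Answer: 219

Derivation:
Executing turtle program step by step:
Start: pos=(-4,0), heading=135, pen down
LT 15: heading 135 -> 150
FD 10.2: (-4,0) -> (-12.833,5.1) [heading=150, draw]
FD 14.9: (-12.833,5.1) -> (-25.737,12.55) [heading=150, draw]
FD 14.6: (-25.737,12.55) -> (-38.381,19.85) [heading=150, draw]
LT 60: heading 150 -> 210
LT 108: heading 210 -> 318
PU: pen up
FD 3: (-38.381,19.85) -> (-36.152,17.843) [heading=318, move]
LT 45: heading 318 -> 3
RT 144: heading 3 -> 219
Final: pos=(-36.152,17.843), heading=219, 3 segment(s) drawn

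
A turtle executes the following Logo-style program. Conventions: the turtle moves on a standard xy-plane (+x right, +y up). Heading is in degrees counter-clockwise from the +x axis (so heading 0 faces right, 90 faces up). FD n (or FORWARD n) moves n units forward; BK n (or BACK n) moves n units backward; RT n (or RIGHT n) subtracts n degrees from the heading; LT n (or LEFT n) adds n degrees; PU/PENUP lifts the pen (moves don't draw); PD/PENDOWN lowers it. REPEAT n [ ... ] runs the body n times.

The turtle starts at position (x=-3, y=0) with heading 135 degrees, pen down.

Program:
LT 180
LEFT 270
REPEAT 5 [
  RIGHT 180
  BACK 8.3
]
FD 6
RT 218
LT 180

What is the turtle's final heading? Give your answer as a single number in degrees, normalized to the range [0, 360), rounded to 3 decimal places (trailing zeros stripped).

Executing turtle program step by step:
Start: pos=(-3,0), heading=135, pen down
LT 180: heading 135 -> 315
LT 270: heading 315 -> 225
REPEAT 5 [
  -- iteration 1/5 --
  RT 180: heading 225 -> 45
  BK 8.3: (-3,0) -> (-8.869,-5.869) [heading=45, draw]
  -- iteration 2/5 --
  RT 180: heading 45 -> 225
  BK 8.3: (-8.869,-5.869) -> (-3,0) [heading=225, draw]
  -- iteration 3/5 --
  RT 180: heading 225 -> 45
  BK 8.3: (-3,0) -> (-8.869,-5.869) [heading=45, draw]
  -- iteration 4/5 --
  RT 180: heading 45 -> 225
  BK 8.3: (-8.869,-5.869) -> (-3,0) [heading=225, draw]
  -- iteration 5/5 --
  RT 180: heading 225 -> 45
  BK 8.3: (-3,0) -> (-8.869,-5.869) [heading=45, draw]
]
FD 6: (-8.869,-5.869) -> (-4.626,-1.626) [heading=45, draw]
RT 218: heading 45 -> 187
LT 180: heading 187 -> 7
Final: pos=(-4.626,-1.626), heading=7, 6 segment(s) drawn

Answer: 7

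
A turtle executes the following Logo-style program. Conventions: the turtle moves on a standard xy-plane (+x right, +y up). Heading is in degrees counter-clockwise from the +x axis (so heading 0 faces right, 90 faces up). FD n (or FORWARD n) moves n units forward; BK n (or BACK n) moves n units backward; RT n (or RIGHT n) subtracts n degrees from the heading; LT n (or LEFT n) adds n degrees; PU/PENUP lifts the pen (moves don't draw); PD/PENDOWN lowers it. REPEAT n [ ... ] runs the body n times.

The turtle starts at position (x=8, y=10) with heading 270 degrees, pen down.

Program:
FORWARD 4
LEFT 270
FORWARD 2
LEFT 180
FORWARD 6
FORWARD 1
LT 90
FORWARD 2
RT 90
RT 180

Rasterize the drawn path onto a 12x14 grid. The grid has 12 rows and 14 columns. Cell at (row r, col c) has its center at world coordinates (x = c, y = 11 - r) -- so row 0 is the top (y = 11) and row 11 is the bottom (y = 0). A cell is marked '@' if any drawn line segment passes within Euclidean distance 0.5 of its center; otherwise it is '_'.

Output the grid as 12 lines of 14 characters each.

Answer: ______________
________@_____
________@_____
________@____@
________@____@
______@@@@@@@@
______________
______________
______________
______________
______________
______________

Derivation:
Segment 0: (8,10) -> (8,6)
Segment 1: (8,6) -> (6,6)
Segment 2: (6,6) -> (12,6)
Segment 3: (12,6) -> (13,6)
Segment 4: (13,6) -> (13,8)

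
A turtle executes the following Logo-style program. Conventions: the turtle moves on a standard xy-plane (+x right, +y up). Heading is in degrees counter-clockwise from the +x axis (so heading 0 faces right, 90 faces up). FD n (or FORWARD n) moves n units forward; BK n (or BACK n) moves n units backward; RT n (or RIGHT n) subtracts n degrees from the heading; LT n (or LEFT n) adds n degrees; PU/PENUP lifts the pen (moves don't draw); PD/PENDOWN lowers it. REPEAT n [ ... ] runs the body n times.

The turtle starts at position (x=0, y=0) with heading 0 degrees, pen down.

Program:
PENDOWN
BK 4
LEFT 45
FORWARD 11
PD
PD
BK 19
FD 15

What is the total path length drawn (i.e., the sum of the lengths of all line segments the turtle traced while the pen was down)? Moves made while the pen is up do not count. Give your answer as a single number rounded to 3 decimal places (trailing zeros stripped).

Executing turtle program step by step:
Start: pos=(0,0), heading=0, pen down
PD: pen down
BK 4: (0,0) -> (-4,0) [heading=0, draw]
LT 45: heading 0 -> 45
FD 11: (-4,0) -> (3.778,7.778) [heading=45, draw]
PD: pen down
PD: pen down
BK 19: (3.778,7.778) -> (-9.657,-5.657) [heading=45, draw]
FD 15: (-9.657,-5.657) -> (0.95,4.95) [heading=45, draw]
Final: pos=(0.95,4.95), heading=45, 4 segment(s) drawn

Segment lengths:
  seg 1: (0,0) -> (-4,0), length = 4
  seg 2: (-4,0) -> (3.778,7.778), length = 11
  seg 3: (3.778,7.778) -> (-9.657,-5.657), length = 19
  seg 4: (-9.657,-5.657) -> (0.95,4.95), length = 15
Total = 49

Answer: 49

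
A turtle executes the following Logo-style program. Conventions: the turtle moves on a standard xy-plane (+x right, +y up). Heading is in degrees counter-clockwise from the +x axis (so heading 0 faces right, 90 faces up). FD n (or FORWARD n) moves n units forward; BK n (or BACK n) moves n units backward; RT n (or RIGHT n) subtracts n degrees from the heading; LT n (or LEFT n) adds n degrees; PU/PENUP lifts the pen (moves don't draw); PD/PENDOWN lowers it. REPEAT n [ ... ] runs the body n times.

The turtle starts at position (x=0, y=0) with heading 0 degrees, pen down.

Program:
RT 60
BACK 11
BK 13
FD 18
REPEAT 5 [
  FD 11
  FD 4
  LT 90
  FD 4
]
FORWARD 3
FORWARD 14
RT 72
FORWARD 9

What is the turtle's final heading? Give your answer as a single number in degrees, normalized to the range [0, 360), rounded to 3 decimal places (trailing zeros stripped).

Answer: 318

Derivation:
Executing turtle program step by step:
Start: pos=(0,0), heading=0, pen down
RT 60: heading 0 -> 300
BK 11: (0,0) -> (-5.5,9.526) [heading=300, draw]
BK 13: (-5.5,9.526) -> (-12,20.785) [heading=300, draw]
FD 18: (-12,20.785) -> (-3,5.196) [heading=300, draw]
REPEAT 5 [
  -- iteration 1/5 --
  FD 11: (-3,5.196) -> (2.5,-4.33) [heading=300, draw]
  FD 4: (2.5,-4.33) -> (4.5,-7.794) [heading=300, draw]
  LT 90: heading 300 -> 30
  FD 4: (4.5,-7.794) -> (7.964,-5.794) [heading=30, draw]
  -- iteration 2/5 --
  FD 11: (7.964,-5.794) -> (17.49,-0.294) [heading=30, draw]
  FD 4: (17.49,-0.294) -> (20.954,1.706) [heading=30, draw]
  LT 90: heading 30 -> 120
  FD 4: (20.954,1.706) -> (18.954,5.17) [heading=120, draw]
  -- iteration 3/5 --
  FD 11: (18.954,5.17) -> (13.454,14.696) [heading=120, draw]
  FD 4: (13.454,14.696) -> (11.454,18.16) [heading=120, draw]
  LT 90: heading 120 -> 210
  FD 4: (11.454,18.16) -> (7.99,16.16) [heading=210, draw]
  -- iteration 4/5 --
  FD 11: (7.99,16.16) -> (-1.536,10.66) [heading=210, draw]
  FD 4: (-1.536,10.66) -> (-5,8.66) [heading=210, draw]
  LT 90: heading 210 -> 300
  FD 4: (-5,8.66) -> (-3,5.196) [heading=300, draw]
  -- iteration 5/5 --
  FD 11: (-3,5.196) -> (2.5,-4.33) [heading=300, draw]
  FD 4: (2.5,-4.33) -> (4.5,-7.794) [heading=300, draw]
  LT 90: heading 300 -> 30
  FD 4: (4.5,-7.794) -> (7.964,-5.794) [heading=30, draw]
]
FD 3: (7.964,-5.794) -> (10.562,-4.294) [heading=30, draw]
FD 14: (10.562,-4.294) -> (22.687,2.706) [heading=30, draw]
RT 72: heading 30 -> 318
FD 9: (22.687,2.706) -> (29.375,-3.316) [heading=318, draw]
Final: pos=(29.375,-3.316), heading=318, 21 segment(s) drawn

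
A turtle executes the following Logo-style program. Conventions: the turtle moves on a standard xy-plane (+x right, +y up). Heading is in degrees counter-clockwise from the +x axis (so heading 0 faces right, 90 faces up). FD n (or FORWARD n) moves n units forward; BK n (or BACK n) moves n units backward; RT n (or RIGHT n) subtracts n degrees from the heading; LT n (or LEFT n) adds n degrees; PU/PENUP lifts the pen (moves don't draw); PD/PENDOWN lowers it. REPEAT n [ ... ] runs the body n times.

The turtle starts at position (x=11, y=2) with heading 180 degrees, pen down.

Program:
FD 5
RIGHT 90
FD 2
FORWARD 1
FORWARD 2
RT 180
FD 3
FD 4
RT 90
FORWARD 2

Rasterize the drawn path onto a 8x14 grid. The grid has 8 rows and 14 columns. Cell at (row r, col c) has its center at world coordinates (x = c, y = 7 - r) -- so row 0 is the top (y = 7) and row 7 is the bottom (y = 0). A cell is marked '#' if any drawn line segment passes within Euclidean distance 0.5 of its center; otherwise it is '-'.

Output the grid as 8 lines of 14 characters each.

Answer: ------#-------
------#-------
------#-------
------#-------
------#-------
------######--
------#-------
----###-------

Derivation:
Segment 0: (11,2) -> (6,2)
Segment 1: (6,2) -> (6,4)
Segment 2: (6,4) -> (6,5)
Segment 3: (6,5) -> (6,7)
Segment 4: (6,7) -> (6,4)
Segment 5: (6,4) -> (6,0)
Segment 6: (6,0) -> (4,-0)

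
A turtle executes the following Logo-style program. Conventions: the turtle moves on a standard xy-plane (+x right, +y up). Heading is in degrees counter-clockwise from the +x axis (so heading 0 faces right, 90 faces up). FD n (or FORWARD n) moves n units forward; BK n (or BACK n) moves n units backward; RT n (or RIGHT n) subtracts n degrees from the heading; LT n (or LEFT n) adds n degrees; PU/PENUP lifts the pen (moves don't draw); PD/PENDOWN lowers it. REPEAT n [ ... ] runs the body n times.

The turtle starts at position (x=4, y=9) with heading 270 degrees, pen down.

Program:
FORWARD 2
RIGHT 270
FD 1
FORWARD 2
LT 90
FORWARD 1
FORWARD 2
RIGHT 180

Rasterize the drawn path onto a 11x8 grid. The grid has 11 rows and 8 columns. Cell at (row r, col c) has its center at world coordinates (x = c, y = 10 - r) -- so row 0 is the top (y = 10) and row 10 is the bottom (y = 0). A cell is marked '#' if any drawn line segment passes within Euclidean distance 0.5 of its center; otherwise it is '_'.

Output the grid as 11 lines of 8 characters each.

Answer: _______#
____#__#
____#__#
____####
________
________
________
________
________
________
________

Derivation:
Segment 0: (4,9) -> (4,7)
Segment 1: (4,7) -> (5,7)
Segment 2: (5,7) -> (7,7)
Segment 3: (7,7) -> (7,8)
Segment 4: (7,8) -> (7,10)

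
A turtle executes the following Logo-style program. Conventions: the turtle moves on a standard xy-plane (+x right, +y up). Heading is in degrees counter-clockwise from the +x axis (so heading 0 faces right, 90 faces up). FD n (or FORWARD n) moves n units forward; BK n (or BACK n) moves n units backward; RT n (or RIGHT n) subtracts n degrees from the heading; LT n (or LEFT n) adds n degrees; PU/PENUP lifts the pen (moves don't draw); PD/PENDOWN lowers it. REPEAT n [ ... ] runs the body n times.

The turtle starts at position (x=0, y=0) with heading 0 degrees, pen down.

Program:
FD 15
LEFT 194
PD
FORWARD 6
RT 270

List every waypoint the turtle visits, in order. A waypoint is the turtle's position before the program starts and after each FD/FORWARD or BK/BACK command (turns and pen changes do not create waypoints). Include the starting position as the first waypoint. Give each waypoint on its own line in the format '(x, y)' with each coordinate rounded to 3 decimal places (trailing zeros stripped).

Answer: (0, 0)
(15, 0)
(9.178, -1.452)

Derivation:
Executing turtle program step by step:
Start: pos=(0,0), heading=0, pen down
FD 15: (0,0) -> (15,0) [heading=0, draw]
LT 194: heading 0 -> 194
PD: pen down
FD 6: (15,0) -> (9.178,-1.452) [heading=194, draw]
RT 270: heading 194 -> 284
Final: pos=(9.178,-1.452), heading=284, 2 segment(s) drawn
Waypoints (3 total):
(0, 0)
(15, 0)
(9.178, -1.452)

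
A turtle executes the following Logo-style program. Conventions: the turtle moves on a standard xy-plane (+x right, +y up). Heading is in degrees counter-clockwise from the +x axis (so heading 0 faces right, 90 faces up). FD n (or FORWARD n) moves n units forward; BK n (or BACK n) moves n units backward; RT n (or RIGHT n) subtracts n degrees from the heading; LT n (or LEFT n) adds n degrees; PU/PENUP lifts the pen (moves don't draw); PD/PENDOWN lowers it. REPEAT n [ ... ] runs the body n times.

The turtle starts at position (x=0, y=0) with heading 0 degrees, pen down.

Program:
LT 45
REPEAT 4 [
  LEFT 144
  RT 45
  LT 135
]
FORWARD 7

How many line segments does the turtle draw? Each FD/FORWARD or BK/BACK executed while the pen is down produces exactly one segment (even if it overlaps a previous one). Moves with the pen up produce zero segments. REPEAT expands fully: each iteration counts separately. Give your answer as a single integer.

Answer: 1

Derivation:
Executing turtle program step by step:
Start: pos=(0,0), heading=0, pen down
LT 45: heading 0 -> 45
REPEAT 4 [
  -- iteration 1/4 --
  LT 144: heading 45 -> 189
  RT 45: heading 189 -> 144
  LT 135: heading 144 -> 279
  -- iteration 2/4 --
  LT 144: heading 279 -> 63
  RT 45: heading 63 -> 18
  LT 135: heading 18 -> 153
  -- iteration 3/4 --
  LT 144: heading 153 -> 297
  RT 45: heading 297 -> 252
  LT 135: heading 252 -> 27
  -- iteration 4/4 --
  LT 144: heading 27 -> 171
  RT 45: heading 171 -> 126
  LT 135: heading 126 -> 261
]
FD 7: (0,0) -> (-1.095,-6.914) [heading=261, draw]
Final: pos=(-1.095,-6.914), heading=261, 1 segment(s) drawn
Segments drawn: 1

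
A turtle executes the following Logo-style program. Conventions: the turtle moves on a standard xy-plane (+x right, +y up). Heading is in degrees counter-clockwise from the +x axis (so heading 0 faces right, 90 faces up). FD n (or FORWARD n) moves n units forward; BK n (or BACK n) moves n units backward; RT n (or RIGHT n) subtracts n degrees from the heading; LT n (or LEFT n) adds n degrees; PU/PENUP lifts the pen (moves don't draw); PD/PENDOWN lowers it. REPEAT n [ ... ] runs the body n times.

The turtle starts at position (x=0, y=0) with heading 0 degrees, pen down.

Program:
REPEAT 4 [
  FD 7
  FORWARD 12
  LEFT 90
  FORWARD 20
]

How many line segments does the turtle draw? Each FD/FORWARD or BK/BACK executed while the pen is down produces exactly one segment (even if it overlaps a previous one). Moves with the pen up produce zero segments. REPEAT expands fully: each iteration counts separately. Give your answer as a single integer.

Executing turtle program step by step:
Start: pos=(0,0), heading=0, pen down
REPEAT 4 [
  -- iteration 1/4 --
  FD 7: (0,0) -> (7,0) [heading=0, draw]
  FD 12: (7,0) -> (19,0) [heading=0, draw]
  LT 90: heading 0 -> 90
  FD 20: (19,0) -> (19,20) [heading=90, draw]
  -- iteration 2/4 --
  FD 7: (19,20) -> (19,27) [heading=90, draw]
  FD 12: (19,27) -> (19,39) [heading=90, draw]
  LT 90: heading 90 -> 180
  FD 20: (19,39) -> (-1,39) [heading=180, draw]
  -- iteration 3/4 --
  FD 7: (-1,39) -> (-8,39) [heading=180, draw]
  FD 12: (-8,39) -> (-20,39) [heading=180, draw]
  LT 90: heading 180 -> 270
  FD 20: (-20,39) -> (-20,19) [heading=270, draw]
  -- iteration 4/4 --
  FD 7: (-20,19) -> (-20,12) [heading=270, draw]
  FD 12: (-20,12) -> (-20,0) [heading=270, draw]
  LT 90: heading 270 -> 0
  FD 20: (-20,0) -> (0,0) [heading=0, draw]
]
Final: pos=(0,0), heading=0, 12 segment(s) drawn
Segments drawn: 12

Answer: 12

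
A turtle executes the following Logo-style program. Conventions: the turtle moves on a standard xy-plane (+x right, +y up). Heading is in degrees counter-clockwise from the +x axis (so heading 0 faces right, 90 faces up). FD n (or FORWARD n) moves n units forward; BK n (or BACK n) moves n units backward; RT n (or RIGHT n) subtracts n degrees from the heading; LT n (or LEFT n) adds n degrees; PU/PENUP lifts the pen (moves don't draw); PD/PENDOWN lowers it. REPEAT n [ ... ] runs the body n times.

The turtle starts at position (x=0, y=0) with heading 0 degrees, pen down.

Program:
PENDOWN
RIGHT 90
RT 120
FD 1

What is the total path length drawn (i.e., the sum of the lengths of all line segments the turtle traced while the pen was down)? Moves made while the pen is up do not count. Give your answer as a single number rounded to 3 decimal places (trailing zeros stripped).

Executing turtle program step by step:
Start: pos=(0,0), heading=0, pen down
PD: pen down
RT 90: heading 0 -> 270
RT 120: heading 270 -> 150
FD 1: (0,0) -> (-0.866,0.5) [heading=150, draw]
Final: pos=(-0.866,0.5), heading=150, 1 segment(s) drawn

Segment lengths:
  seg 1: (0,0) -> (-0.866,0.5), length = 1
Total = 1

Answer: 1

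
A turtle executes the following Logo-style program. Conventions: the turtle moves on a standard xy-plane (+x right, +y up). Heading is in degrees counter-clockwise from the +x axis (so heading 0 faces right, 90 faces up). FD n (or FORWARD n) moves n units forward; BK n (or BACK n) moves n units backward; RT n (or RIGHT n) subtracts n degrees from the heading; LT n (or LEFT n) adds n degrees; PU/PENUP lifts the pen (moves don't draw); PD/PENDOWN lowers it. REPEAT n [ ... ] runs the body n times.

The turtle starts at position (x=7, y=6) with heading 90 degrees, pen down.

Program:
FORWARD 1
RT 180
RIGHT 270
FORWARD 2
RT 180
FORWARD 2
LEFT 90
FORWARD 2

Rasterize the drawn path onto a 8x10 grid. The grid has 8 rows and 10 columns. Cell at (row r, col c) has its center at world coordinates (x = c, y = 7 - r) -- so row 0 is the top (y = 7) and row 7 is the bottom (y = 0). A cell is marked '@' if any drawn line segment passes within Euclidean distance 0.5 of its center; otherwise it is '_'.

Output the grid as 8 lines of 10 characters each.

Answer: _______@@@
_______@__
_______@__
__________
__________
__________
__________
__________

Derivation:
Segment 0: (7,6) -> (7,7)
Segment 1: (7,7) -> (9,7)
Segment 2: (9,7) -> (7,7)
Segment 3: (7,7) -> (7,5)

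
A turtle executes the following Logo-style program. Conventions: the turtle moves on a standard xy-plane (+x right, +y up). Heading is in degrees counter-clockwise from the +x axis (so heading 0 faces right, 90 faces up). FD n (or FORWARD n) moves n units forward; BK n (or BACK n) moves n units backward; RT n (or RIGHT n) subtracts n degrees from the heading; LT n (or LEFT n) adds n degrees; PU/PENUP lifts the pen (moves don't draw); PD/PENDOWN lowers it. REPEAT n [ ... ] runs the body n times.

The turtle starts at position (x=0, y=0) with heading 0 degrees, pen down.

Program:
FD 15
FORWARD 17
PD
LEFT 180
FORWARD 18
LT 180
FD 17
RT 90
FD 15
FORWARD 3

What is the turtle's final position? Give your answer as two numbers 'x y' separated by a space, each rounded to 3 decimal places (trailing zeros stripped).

Answer: 31 -18

Derivation:
Executing turtle program step by step:
Start: pos=(0,0), heading=0, pen down
FD 15: (0,0) -> (15,0) [heading=0, draw]
FD 17: (15,0) -> (32,0) [heading=0, draw]
PD: pen down
LT 180: heading 0 -> 180
FD 18: (32,0) -> (14,0) [heading=180, draw]
LT 180: heading 180 -> 0
FD 17: (14,0) -> (31,0) [heading=0, draw]
RT 90: heading 0 -> 270
FD 15: (31,0) -> (31,-15) [heading=270, draw]
FD 3: (31,-15) -> (31,-18) [heading=270, draw]
Final: pos=(31,-18), heading=270, 6 segment(s) drawn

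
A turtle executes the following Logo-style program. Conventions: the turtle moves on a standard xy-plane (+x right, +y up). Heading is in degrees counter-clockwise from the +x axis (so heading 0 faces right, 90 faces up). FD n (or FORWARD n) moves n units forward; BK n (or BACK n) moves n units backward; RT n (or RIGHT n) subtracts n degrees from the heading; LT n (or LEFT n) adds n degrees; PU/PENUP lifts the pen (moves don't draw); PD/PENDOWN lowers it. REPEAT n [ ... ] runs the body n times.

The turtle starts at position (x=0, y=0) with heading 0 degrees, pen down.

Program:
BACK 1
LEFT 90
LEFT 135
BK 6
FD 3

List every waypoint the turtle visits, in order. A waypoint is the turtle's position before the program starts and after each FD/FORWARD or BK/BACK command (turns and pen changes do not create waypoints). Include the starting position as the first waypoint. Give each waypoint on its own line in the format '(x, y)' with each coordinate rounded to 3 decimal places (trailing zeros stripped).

Answer: (0, 0)
(-1, 0)
(3.243, 4.243)
(1.121, 2.121)

Derivation:
Executing turtle program step by step:
Start: pos=(0,0), heading=0, pen down
BK 1: (0,0) -> (-1,0) [heading=0, draw]
LT 90: heading 0 -> 90
LT 135: heading 90 -> 225
BK 6: (-1,0) -> (3.243,4.243) [heading=225, draw]
FD 3: (3.243,4.243) -> (1.121,2.121) [heading=225, draw]
Final: pos=(1.121,2.121), heading=225, 3 segment(s) drawn
Waypoints (4 total):
(0, 0)
(-1, 0)
(3.243, 4.243)
(1.121, 2.121)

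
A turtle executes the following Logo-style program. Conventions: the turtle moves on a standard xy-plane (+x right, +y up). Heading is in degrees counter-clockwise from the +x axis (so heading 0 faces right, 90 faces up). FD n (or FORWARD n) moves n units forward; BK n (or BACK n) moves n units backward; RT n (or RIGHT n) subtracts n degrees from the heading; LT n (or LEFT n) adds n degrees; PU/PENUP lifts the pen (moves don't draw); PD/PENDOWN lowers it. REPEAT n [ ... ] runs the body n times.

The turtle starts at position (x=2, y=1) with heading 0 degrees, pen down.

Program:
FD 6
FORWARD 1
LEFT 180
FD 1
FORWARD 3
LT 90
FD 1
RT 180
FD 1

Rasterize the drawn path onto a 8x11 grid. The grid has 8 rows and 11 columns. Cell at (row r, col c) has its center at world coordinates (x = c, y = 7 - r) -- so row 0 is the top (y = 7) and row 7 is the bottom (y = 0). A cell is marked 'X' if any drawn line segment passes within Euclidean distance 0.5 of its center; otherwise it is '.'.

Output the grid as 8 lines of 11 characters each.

Segment 0: (2,1) -> (8,1)
Segment 1: (8,1) -> (9,1)
Segment 2: (9,1) -> (8,1)
Segment 3: (8,1) -> (5,1)
Segment 4: (5,1) -> (5,0)
Segment 5: (5,0) -> (5,1)

Answer: ...........
...........
...........
...........
...........
...........
..XXXXXXXX.
.....X.....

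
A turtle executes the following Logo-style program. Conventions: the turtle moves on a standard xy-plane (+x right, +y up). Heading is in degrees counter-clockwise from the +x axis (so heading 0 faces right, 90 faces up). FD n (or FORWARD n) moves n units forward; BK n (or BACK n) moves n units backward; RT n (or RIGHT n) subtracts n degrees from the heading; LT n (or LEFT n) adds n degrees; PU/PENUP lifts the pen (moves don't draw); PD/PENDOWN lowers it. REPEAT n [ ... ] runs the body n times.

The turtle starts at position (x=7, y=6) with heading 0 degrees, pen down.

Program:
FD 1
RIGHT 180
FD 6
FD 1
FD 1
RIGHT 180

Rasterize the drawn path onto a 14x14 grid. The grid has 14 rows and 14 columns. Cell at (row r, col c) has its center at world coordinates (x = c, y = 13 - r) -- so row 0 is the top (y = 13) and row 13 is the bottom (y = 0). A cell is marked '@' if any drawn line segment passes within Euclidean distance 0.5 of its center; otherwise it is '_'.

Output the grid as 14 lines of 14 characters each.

Segment 0: (7,6) -> (8,6)
Segment 1: (8,6) -> (2,6)
Segment 2: (2,6) -> (1,6)
Segment 3: (1,6) -> (0,6)

Answer: ______________
______________
______________
______________
______________
______________
______________
@@@@@@@@@_____
______________
______________
______________
______________
______________
______________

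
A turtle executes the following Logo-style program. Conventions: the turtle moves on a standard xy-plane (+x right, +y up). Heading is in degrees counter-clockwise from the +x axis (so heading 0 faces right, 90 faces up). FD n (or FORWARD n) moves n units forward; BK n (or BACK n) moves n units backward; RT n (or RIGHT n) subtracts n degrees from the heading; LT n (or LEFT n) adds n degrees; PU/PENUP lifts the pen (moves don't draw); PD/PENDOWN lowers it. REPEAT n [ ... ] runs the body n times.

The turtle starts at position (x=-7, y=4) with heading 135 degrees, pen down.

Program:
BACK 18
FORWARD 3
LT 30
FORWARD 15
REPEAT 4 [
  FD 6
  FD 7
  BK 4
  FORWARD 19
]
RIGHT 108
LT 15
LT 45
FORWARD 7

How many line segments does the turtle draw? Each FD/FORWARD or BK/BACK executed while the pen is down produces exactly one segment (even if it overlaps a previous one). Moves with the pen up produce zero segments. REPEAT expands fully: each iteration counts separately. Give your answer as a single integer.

Executing turtle program step by step:
Start: pos=(-7,4), heading=135, pen down
BK 18: (-7,4) -> (5.728,-8.728) [heading=135, draw]
FD 3: (5.728,-8.728) -> (3.607,-6.607) [heading=135, draw]
LT 30: heading 135 -> 165
FD 15: (3.607,-6.607) -> (-10.882,-2.724) [heading=165, draw]
REPEAT 4 [
  -- iteration 1/4 --
  FD 6: (-10.882,-2.724) -> (-16.678,-1.171) [heading=165, draw]
  FD 7: (-16.678,-1.171) -> (-23.439,0.64) [heading=165, draw]
  BK 4: (-23.439,0.64) -> (-19.576,-0.395) [heading=165, draw]
  FD 19: (-19.576,-0.395) -> (-37.928,4.523) [heading=165, draw]
  -- iteration 2/4 --
  FD 6: (-37.928,4.523) -> (-43.724,6.076) [heading=165, draw]
  FD 7: (-43.724,6.076) -> (-50.485,7.887) [heading=165, draw]
  BK 4: (-50.485,7.887) -> (-46.622,6.852) [heading=165, draw]
  FD 19: (-46.622,6.852) -> (-64.974,11.77) [heading=165, draw]
  -- iteration 3/4 --
  FD 6: (-64.974,11.77) -> (-70.77,13.322) [heading=165, draw]
  FD 7: (-70.77,13.322) -> (-77.531,15.134) [heading=165, draw]
  BK 4: (-77.531,15.134) -> (-73.667,14.099) [heading=165, draw]
  FD 19: (-73.667,14.099) -> (-92.02,19.016) [heading=165, draw]
  -- iteration 4/4 --
  FD 6: (-92.02,19.016) -> (-97.816,20.569) [heading=165, draw]
  FD 7: (-97.816,20.569) -> (-104.577,22.381) [heading=165, draw]
  BK 4: (-104.577,22.381) -> (-100.713,21.346) [heading=165, draw]
  FD 19: (-100.713,21.346) -> (-119.066,26.263) [heading=165, draw]
]
RT 108: heading 165 -> 57
LT 15: heading 57 -> 72
LT 45: heading 72 -> 117
FD 7: (-119.066,26.263) -> (-122.244,32.5) [heading=117, draw]
Final: pos=(-122.244,32.5), heading=117, 20 segment(s) drawn
Segments drawn: 20

Answer: 20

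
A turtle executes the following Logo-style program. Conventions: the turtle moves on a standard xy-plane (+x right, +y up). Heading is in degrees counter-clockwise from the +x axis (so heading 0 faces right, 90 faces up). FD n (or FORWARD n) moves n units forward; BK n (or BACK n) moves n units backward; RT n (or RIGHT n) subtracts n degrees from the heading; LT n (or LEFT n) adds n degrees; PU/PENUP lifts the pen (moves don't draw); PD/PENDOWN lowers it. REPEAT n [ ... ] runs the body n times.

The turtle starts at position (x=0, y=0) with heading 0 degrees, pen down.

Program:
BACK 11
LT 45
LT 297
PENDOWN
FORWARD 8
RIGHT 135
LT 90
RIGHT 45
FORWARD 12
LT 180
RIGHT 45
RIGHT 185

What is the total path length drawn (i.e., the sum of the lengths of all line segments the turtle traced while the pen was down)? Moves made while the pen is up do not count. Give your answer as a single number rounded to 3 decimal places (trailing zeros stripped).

Answer: 31

Derivation:
Executing turtle program step by step:
Start: pos=(0,0), heading=0, pen down
BK 11: (0,0) -> (-11,0) [heading=0, draw]
LT 45: heading 0 -> 45
LT 297: heading 45 -> 342
PD: pen down
FD 8: (-11,0) -> (-3.392,-2.472) [heading=342, draw]
RT 135: heading 342 -> 207
LT 90: heading 207 -> 297
RT 45: heading 297 -> 252
FD 12: (-3.392,-2.472) -> (-7.1,-13.885) [heading=252, draw]
LT 180: heading 252 -> 72
RT 45: heading 72 -> 27
RT 185: heading 27 -> 202
Final: pos=(-7.1,-13.885), heading=202, 3 segment(s) drawn

Segment lengths:
  seg 1: (0,0) -> (-11,0), length = 11
  seg 2: (-11,0) -> (-3.392,-2.472), length = 8
  seg 3: (-3.392,-2.472) -> (-7.1,-13.885), length = 12
Total = 31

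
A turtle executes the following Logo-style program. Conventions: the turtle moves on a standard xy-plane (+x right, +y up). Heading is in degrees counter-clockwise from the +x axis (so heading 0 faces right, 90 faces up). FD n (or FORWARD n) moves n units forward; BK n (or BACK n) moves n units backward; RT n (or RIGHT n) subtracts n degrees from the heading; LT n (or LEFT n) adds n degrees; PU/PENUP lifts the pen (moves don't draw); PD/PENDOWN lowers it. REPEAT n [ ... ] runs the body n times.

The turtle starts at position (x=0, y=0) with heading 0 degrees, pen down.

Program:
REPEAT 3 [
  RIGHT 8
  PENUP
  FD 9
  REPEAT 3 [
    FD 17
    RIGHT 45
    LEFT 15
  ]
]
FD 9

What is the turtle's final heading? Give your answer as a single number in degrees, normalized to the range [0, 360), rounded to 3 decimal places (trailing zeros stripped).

Answer: 66

Derivation:
Executing turtle program step by step:
Start: pos=(0,0), heading=0, pen down
REPEAT 3 [
  -- iteration 1/3 --
  RT 8: heading 0 -> 352
  PU: pen up
  FD 9: (0,0) -> (8.912,-1.253) [heading=352, move]
  REPEAT 3 [
    -- iteration 1/3 --
    FD 17: (8.912,-1.253) -> (25.747,-3.619) [heading=352, move]
    RT 45: heading 352 -> 307
    LT 15: heading 307 -> 322
    -- iteration 2/3 --
    FD 17: (25.747,-3.619) -> (39.143,-14.085) [heading=322, move]
    RT 45: heading 322 -> 277
    LT 15: heading 277 -> 292
    -- iteration 3/3 --
    FD 17: (39.143,-14.085) -> (45.511,-29.847) [heading=292, move]
    RT 45: heading 292 -> 247
    LT 15: heading 247 -> 262
  ]
  -- iteration 2/3 --
  RT 8: heading 262 -> 254
  PU: pen up
  FD 9: (45.511,-29.847) -> (43.031,-38.498) [heading=254, move]
  REPEAT 3 [
    -- iteration 1/3 --
    FD 17: (43.031,-38.498) -> (38.345,-54.84) [heading=254, move]
    RT 45: heading 254 -> 209
    LT 15: heading 209 -> 224
    -- iteration 2/3 --
    FD 17: (38.345,-54.84) -> (26.116,-66.649) [heading=224, move]
    RT 45: heading 224 -> 179
    LT 15: heading 179 -> 194
    -- iteration 3/3 --
    FD 17: (26.116,-66.649) -> (9.621,-70.762) [heading=194, move]
    RT 45: heading 194 -> 149
    LT 15: heading 149 -> 164
  ]
  -- iteration 3/3 --
  RT 8: heading 164 -> 156
  PU: pen up
  FD 9: (9.621,-70.762) -> (1.399,-67.101) [heading=156, move]
  REPEAT 3 [
    -- iteration 1/3 --
    FD 17: (1.399,-67.101) -> (-14.131,-60.186) [heading=156, move]
    RT 45: heading 156 -> 111
    LT 15: heading 111 -> 126
    -- iteration 2/3 --
    FD 17: (-14.131,-60.186) -> (-24.123,-46.433) [heading=126, move]
    RT 45: heading 126 -> 81
    LT 15: heading 81 -> 96
    -- iteration 3/3 --
    FD 17: (-24.123,-46.433) -> (-25.9,-29.526) [heading=96, move]
    RT 45: heading 96 -> 51
    LT 15: heading 51 -> 66
  ]
]
FD 9: (-25.9,-29.526) -> (-22.24,-21.304) [heading=66, move]
Final: pos=(-22.24,-21.304), heading=66, 0 segment(s) drawn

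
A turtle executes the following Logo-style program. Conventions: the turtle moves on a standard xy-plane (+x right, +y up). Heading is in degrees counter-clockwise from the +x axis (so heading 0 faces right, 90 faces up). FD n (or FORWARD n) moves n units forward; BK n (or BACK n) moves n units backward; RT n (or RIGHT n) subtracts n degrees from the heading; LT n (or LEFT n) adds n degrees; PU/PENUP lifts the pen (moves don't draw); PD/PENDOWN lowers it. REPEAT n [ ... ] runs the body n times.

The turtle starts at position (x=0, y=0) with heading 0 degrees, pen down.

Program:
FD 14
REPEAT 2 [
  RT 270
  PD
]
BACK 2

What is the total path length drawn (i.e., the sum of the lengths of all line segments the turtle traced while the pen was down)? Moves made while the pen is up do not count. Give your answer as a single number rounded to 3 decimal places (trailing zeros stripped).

Answer: 16

Derivation:
Executing turtle program step by step:
Start: pos=(0,0), heading=0, pen down
FD 14: (0,0) -> (14,0) [heading=0, draw]
REPEAT 2 [
  -- iteration 1/2 --
  RT 270: heading 0 -> 90
  PD: pen down
  -- iteration 2/2 --
  RT 270: heading 90 -> 180
  PD: pen down
]
BK 2: (14,0) -> (16,0) [heading=180, draw]
Final: pos=(16,0), heading=180, 2 segment(s) drawn

Segment lengths:
  seg 1: (0,0) -> (14,0), length = 14
  seg 2: (14,0) -> (16,0), length = 2
Total = 16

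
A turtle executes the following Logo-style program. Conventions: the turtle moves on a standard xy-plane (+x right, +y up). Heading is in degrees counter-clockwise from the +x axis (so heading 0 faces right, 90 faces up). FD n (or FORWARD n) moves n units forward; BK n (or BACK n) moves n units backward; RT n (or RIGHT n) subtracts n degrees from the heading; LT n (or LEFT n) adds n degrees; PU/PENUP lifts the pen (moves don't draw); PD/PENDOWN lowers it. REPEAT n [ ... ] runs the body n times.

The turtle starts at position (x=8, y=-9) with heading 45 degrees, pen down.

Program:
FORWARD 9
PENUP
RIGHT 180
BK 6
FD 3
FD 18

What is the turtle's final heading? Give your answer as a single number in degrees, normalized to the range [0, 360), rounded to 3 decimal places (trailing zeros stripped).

Answer: 225

Derivation:
Executing turtle program step by step:
Start: pos=(8,-9), heading=45, pen down
FD 9: (8,-9) -> (14.364,-2.636) [heading=45, draw]
PU: pen up
RT 180: heading 45 -> 225
BK 6: (14.364,-2.636) -> (18.607,1.607) [heading=225, move]
FD 3: (18.607,1.607) -> (16.485,-0.515) [heading=225, move]
FD 18: (16.485,-0.515) -> (3.757,-13.243) [heading=225, move]
Final: pos=(3.757,-13.243), heading=225, 1 segment(s) drawn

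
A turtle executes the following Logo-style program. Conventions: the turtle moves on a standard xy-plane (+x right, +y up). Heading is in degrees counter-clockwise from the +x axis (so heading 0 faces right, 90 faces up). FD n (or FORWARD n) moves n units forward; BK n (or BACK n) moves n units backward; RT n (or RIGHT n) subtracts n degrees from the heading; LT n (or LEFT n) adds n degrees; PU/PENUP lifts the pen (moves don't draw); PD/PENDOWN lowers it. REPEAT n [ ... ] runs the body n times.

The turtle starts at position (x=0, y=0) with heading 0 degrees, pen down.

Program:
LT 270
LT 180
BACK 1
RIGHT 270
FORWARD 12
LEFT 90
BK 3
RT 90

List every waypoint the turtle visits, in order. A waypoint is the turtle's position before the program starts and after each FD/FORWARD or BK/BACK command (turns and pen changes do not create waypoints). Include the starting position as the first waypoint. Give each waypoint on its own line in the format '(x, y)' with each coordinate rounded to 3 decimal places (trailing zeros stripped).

Executing turtle program step by step:
Start: pos=(0,0), heading=0, pen down
LT 270: heading 0 -> 270
LT 180: heading 270 -> 90
BK 1: (0,0) -> (0,-1) [heading=90, draw]
RT 270: heading 90 -> 180
FD 12: (0,-1) -> (-12,-1) [heading=180, draw]
LT 90: heading 180 -> 270
BK 3: (-12,-1) -> (-12,2) [heading=270, draw]
RT 90: heading 270 -> 180
Final: pos=(-12,2), heading=180, 3 segment(s) drawn
Waypoints (4 total):
(0, 0)
(0, -1)
(-12, -1)
(-12, 2)

Answer: (0, 0)
(0, -1)
(-12, -1)
(-12, 2)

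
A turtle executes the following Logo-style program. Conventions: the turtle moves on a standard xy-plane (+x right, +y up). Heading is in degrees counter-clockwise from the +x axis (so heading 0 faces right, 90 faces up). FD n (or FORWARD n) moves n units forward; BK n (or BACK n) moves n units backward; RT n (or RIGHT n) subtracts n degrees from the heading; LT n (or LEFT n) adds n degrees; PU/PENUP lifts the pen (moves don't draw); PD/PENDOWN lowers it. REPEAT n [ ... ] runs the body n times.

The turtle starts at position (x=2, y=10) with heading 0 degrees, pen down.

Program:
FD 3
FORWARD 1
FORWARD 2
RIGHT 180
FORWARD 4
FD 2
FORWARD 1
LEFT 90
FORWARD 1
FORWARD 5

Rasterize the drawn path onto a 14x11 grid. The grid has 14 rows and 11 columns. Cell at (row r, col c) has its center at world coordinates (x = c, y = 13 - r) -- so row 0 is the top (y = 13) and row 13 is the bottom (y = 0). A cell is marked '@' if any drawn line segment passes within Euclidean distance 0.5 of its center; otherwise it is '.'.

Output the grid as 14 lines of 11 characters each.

Segment 0: (2,10) -> (5,10)
Segment 1: (5,10) -> (6,10)
Segment 2: (6,10) -> (8,10)
Segment 3: (8,10) -> (4,10)
Segment 4: (4,10) -> (2,10)
Segment 5: (2,10) -> (1,10)
Segment 6: (1,10) -> (1,9)
Segment 7: (1,9) -> (1,4)

Answer: ...........
...........
...........
.@@@@@@@@..
.@.........
.@.........
.@.........
.@.........
.@.........
.@.........
...........
...........
...........
...........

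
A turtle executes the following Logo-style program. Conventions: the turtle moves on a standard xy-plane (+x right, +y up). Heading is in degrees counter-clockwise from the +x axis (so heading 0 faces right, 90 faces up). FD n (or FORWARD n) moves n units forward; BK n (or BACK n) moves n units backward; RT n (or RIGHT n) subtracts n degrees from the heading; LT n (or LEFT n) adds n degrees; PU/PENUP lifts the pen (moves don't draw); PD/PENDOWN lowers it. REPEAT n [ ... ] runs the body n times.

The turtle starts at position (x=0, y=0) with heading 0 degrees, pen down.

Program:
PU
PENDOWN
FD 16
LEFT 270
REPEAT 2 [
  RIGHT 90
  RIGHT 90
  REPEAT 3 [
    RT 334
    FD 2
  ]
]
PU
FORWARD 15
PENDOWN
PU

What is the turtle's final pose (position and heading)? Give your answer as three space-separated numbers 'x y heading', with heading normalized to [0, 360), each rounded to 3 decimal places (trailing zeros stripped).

Answer: 21.978 20.744 66

Derivation:
Executing turtle program step by step:
Start: pos=(0,0), heading=0, pen down
PU: pen up
PD: pen down
FD 16: (0,0) -> (16,0) [heading=0, draw]
LT 270: heading 0 -> 270
REPEAT 2 [
  -- iteration 1/2 --
  RT 90: heading 270 -> 180
  RT 90: heading 180 -> 90
  REPEAT 3 [
    -- iteration 1/3 --
    RT 334: heading 90 -> 116
    FD 2: (16,0) -> (15.123,1.798) [heading=116, draw]
    -- iteration 2/3 --
    RT 334: heading 116 -> 142
    FD 2: (15.123,1.798) -> (13.547,3.029) [heading=142, draw]
    -- iteration 3/3 --
    RT 334: heading 142 -> 168
    FD 2: (13.547,3.029) -> (11.591,3.445) [heading=168, draw]
  ]
  -- iteration 2/2 --
  RT 90: heading 168 -> 78
  RT 90: heading 78 -> 348
  REPEAT 3 [
    -- iteration 1/3 --
    RT 334: heading 348 -> 14
    FD 2: (11.591,3.445) -> (13.532,3.929) [heading=14, draw]
    -- iteration 2/3 --
    RT 334: heading 14 -> 40
    FD 2: (13.532,3.929) -> (15.064,5.214) [heading=40, draw]
    -- iteration 3/3 --
    RT 334: heading 40 -> 66
    FD 2: (15.064,5.214) -> (15.877,7.041) [heading=66, draw]
  ]
]
PU: pen up
FD 15: (15.877,7.041) -> (21.978,20.744) [heading=66, move]
PD: pen down
PU: pen up
Final: pos=(21.978,20.744), heading=66, 7 segment(s) drawn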